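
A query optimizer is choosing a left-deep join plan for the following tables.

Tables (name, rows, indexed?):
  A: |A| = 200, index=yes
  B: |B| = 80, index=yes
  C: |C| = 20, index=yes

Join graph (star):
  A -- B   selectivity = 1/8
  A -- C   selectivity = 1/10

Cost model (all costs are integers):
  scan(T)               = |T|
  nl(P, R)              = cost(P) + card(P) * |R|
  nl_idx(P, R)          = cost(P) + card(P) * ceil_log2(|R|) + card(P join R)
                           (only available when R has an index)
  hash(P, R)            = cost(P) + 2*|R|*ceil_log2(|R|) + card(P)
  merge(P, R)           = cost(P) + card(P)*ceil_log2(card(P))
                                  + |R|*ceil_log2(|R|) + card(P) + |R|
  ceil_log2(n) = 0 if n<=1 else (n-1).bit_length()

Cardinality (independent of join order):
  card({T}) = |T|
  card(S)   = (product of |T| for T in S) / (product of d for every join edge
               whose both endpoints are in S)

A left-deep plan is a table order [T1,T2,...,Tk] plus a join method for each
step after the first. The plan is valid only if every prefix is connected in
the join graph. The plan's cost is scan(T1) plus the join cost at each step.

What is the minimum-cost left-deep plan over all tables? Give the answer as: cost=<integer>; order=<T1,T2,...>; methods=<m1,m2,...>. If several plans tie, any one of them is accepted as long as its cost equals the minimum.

Selinger DP (subsets sized 1..n):
  {A}: scan cost=200, card=200
  {B}: scan cost=80, card=80
  {C}: scan cost=20, card=20
  {AB}: card=2000; try (B,hash)→1520, (A,merge)→2520, (B,merge)→2640, (A,nl_idx)→2720, (A,hash)→3360, (B,nl_idx)→3600 …(+2); best=1520 via (B,hash)
  {AC}: card=400; try (A,nl_idx)→580, (C,hash)→600, (C,nl_idx)→1600, (A,merge)→1940, (C,merge)→2120, (A,hash)→3240 …(+2); best=580 via (A,nl_idx)
  {ABC}: card=4000; try (B,hash)→2100, (C,hash)→3720, (B,merge)→5220, (B,nl_idx)→7380, (C,nl_idx)→15520, (C,merge)→25640 …(+2); best=2100 via (B,hash)

cost=2100; order=C,A,B; methods=nl_idx,hash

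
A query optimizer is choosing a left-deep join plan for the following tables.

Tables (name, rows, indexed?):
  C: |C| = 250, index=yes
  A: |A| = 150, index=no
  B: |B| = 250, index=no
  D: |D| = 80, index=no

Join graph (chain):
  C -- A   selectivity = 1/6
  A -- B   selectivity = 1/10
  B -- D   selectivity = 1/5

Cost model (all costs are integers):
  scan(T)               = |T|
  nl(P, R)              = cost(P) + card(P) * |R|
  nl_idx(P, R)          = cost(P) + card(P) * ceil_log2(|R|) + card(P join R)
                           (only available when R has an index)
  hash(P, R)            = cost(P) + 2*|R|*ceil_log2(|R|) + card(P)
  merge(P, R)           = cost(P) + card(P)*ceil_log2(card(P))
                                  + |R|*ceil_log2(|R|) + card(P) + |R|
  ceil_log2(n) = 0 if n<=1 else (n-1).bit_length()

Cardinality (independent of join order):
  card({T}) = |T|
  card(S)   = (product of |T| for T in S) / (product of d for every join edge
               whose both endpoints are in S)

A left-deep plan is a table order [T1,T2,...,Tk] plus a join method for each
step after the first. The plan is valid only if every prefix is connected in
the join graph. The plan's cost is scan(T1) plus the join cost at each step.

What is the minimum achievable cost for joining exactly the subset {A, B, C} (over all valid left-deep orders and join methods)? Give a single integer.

Selinger DP over subsets of {A,B,C}:
  {C}: scan cost=250, card=250
  {A}: scan cost=150, card=150
  {B}: scan cost=250, card=250
  {AC}: card=6250; try (A,hash)→2900, (C,merge)→3750, (A,merge)→3850, (C,hash)→4300, (C,nl_idx)→7600, (C,nl)→37650 …(+1); best=2900 via (A,hash)
  {AB}: card=3750; try (A,hash)→2900, (B,merge)→3750, (A,merge)→3850, (B,hash)→4300, (B,nl)→37650, (A,nl)→37750; best=2900 via (A,hash)
  {ABC}: card=156250; try (C,hash)→10650, (B,hash)→13150, (C,merge)→53900, (B,merge)→92650, (C,nl_idx)→189150, (C,nl)→940400 …(+1); best=10650 via (C,hash)

10650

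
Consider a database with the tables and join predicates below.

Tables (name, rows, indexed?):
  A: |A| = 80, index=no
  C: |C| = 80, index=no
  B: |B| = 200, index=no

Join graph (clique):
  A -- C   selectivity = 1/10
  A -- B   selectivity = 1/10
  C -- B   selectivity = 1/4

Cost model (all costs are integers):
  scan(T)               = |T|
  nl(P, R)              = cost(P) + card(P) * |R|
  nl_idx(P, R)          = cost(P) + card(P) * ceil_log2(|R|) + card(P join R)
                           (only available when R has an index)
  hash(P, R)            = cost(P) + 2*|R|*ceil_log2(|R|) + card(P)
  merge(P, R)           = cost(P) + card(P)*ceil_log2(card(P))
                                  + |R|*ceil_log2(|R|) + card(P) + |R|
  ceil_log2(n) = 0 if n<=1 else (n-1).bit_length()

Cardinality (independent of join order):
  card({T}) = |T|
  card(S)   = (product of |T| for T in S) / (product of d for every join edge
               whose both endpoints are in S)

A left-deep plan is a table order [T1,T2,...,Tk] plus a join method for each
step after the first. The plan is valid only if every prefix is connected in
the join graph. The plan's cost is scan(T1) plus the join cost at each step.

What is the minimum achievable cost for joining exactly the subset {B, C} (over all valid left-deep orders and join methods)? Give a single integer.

1520

Selinger DP over subsets of {B,C}:
  {C}: scan cost=80, card=80
  {B}: scan cost=200, card=200
  {BC}: card=4000; try (C,hash)→1520, (B,merge)→2520, (C,merge)→2640, (B,hash)→3360, (B,nl)→16080, (C,nl)→16200; best=1520 via (C,hash)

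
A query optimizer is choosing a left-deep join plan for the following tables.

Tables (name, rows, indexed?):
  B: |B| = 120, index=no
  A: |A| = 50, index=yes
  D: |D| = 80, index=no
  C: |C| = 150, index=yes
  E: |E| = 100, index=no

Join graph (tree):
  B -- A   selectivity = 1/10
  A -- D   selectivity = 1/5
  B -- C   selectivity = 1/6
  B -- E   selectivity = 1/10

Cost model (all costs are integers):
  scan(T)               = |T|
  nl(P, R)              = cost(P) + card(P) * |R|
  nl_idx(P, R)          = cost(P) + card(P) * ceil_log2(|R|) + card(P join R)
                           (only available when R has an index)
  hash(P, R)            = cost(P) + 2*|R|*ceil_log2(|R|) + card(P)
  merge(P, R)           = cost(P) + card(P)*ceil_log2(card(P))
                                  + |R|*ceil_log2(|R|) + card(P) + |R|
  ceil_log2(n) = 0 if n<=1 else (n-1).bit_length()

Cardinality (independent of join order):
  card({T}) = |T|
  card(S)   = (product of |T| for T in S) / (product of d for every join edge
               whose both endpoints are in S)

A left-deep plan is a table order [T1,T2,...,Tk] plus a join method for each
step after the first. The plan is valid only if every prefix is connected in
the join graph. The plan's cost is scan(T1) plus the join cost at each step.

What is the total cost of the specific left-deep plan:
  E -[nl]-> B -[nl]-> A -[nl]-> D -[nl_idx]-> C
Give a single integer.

3720100

step 1: scan E: cost=100, card=100
step 2: join B via nl
    card(P join B) = 100*120/(10) = 1200
    cost = 100 + 100*120 = 12100
step 3: join A via nl
    card(P join A) = 1200*50/(10) = 6000
    cost = 12100 + 1200*50 = 72100
step 4: join D via nl
    card(P join D) = 6000*80/(5) = 96000
    cost = 72100 + 6000*80 = 552100
step 5: join C via nl_idx
    card(P join C) = 96000*150/(6) = 2400000
    cost = 552100 + 96000*8 + 2400000 = 3720100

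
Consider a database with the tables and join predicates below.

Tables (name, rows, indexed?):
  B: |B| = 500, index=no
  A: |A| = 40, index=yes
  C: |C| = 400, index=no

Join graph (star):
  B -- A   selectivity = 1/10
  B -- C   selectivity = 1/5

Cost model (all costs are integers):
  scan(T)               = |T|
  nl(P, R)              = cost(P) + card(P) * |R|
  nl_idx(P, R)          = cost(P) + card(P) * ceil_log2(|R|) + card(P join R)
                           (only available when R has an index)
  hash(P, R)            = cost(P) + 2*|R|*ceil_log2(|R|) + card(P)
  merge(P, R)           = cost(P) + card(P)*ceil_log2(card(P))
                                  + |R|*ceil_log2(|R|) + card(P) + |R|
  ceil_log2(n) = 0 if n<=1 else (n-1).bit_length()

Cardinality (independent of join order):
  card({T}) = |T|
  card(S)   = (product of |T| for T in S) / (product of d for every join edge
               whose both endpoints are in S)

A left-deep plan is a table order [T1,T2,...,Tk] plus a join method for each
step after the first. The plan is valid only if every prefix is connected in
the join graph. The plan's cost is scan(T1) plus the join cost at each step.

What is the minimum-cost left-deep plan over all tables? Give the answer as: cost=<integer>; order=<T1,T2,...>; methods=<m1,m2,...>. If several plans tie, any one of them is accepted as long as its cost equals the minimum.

Selinger DP (subsets sized 1..n):
  {B}: scan cost=500, card=500
  {A}: scan cost=40, card=40
  {C}: scan cost=400, card=400
  {AB}: card=2000; try (A,hash)→1480, (B,merge)→5320, (A,nl_idx)→5500, (A,merge)→5780, (B,hash)→9080, (B,nl)→20040 …(+1); best=1480 via (A,hash)
  {BC}: card=40000; try (C,hash)→8200, (B,merge)→9400, (C,merge)→9500, (B,hash)→9800, (B,nl)→200400, (C,nl)→200500; best=8200 via (C,hash)
  {ABC}: card=160000; try (C,hash)→10680, (C,merge)→29480, (A,hash)→48680, (A,nl_idx)→408200, (A,merge)→688480, (C,nl)→801480 …(+1); best=10680 via (C,hash)

cost=10680; order=B,A,C; methods=hash,hash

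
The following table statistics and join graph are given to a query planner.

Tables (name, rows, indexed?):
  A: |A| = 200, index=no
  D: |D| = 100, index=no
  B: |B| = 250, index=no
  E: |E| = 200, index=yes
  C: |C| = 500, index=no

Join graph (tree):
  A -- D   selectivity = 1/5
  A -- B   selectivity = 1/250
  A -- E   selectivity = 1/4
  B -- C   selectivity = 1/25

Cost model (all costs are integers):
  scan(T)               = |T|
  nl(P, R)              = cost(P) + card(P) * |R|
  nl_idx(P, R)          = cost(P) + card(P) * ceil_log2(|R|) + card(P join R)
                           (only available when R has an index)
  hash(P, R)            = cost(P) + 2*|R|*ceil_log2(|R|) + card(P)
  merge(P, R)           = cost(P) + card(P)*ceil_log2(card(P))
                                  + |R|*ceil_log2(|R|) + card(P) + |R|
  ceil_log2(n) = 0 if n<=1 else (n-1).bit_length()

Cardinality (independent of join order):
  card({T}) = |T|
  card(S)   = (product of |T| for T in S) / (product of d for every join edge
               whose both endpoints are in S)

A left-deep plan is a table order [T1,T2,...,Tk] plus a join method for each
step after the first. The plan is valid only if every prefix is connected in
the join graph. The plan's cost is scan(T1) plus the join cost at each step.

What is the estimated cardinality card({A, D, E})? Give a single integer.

Tables in S: A(200), D(100), E(200)
Edges inside S: A-D(d=5), A-E(d=4)
numerator = 200 * 100 * 200 = 4000000
denominator = 5 * 4 = 20
card(S) = 4000000 / 20 = 200000

200000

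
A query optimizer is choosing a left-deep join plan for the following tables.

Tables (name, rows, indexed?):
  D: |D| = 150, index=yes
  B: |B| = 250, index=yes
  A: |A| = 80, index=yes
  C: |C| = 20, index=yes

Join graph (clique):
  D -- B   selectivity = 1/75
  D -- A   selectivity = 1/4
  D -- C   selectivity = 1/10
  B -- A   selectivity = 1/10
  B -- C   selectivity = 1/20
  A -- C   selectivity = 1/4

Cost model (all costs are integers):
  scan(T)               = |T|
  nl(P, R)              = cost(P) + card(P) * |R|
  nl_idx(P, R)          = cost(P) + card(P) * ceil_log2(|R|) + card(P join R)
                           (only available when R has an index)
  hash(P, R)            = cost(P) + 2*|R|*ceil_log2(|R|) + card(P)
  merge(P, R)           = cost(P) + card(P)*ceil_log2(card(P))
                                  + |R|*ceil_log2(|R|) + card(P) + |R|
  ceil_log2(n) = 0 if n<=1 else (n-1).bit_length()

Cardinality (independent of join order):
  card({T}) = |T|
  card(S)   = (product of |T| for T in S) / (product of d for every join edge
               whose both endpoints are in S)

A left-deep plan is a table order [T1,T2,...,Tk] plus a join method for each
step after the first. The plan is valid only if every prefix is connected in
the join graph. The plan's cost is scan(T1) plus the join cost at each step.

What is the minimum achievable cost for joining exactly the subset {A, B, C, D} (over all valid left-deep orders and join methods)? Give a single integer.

2855

Selinger DP over subsets of {A,B,C,D}:
  {D}: scan cost=150, card=150
  {B}: scan cost=250, card=250
  {A}: scan cost=80, card=80
  {C}: scan cost=20, card=20
  {BD}: card=500; try (B,nl_idx)→1850, (D,nl_idx)→2750, (D,hash)→2900, (B,merge)→3750, (D,merge)→3850, (B,hash)→4300 …(+2); best=1850 via (B,nl_idx)
  {AD}: card=3000; try (A,hash)→1420, (D,merge)→2070, (A,merge)→2140, (D,hash)→2560, (D,nl_idx)→3720, (A,nl_idx)→4200 …(+2); best=1420 via (A,hash)
  {CD}: card=300; try (D,nl_idx)→480, (C,hash)→500, (C,nl_idx)→1200, (D,merge)→1490, (C,merge)→1620, (D,hash)→2440 …(+2); best=480 via (D,nl_idx)
  {AB}: card=2000; try (A,hash)→1620, (B,nl_idx)→2720, (B,merge)→2970, (A,merge)→3140, (A,nl_idx)→4000, (B,hash)→4160 …(+2); best=1620 via (A,hash)
  {BC}: card=250; try (B,nl_idx)→430, (C,hash)→700, (C,nl_idx)→1750, (B,merge)→2390, (C,merge)→2620, (B,hash)→4040 …(+2); best=430 via (B,nl_idx)
  {AC}: card=400; try (C,hash)→360, (A,nl_idx)→560, (A,merge)→780, (C,merge)→840, (C,nl_idx)→880, (A,hash)→1160 …(+2); best=360 via (C,hash)
  {ABD}: card=1000; try (A,hash)→3470, (D,hash)→6020, (A,nl_idx)→6350, (A,merge)→7490, (B,hash)→8420, (D,nl_idx)→18620 …(+6); best=3470 via (A,hash)
  {BCD}: card=50; try (D,nl_idx)→2480, (C,hash)→2550, (B,nl_idx)→2930, (D,hash)→3080, (D,merge)→4030, (C,nl_idx)→4400 …(+6); best=2480 via (D,nl_idx)
  {ACD}: card=1500; try (A,hash)→1900, (D,hash)→3160, (A,nl_idx)→4080, (A,merge)→4120, (C,hash)→4620, (D,nl_idx)→5060 …(+6); best=1900 via (A,hash)
  {ABC}: card=500; try (A,hash)→1800, (A,nl_idx)→2680, (A,merge)→3320, (C,hash)→3820, (B,nl_idx)→4060, (B,hash)→4760 …(+6); best=1800 via (A,hash)
  {ABCD}: card=25; try (A,nl_idx)→2855, (A,merge)→3470, (A,hash)→3650, (C,hash)→4670, (D,hash)→4700, (D,nl_idx)→5825 …(+10); best=2855 via (A,nl_idx)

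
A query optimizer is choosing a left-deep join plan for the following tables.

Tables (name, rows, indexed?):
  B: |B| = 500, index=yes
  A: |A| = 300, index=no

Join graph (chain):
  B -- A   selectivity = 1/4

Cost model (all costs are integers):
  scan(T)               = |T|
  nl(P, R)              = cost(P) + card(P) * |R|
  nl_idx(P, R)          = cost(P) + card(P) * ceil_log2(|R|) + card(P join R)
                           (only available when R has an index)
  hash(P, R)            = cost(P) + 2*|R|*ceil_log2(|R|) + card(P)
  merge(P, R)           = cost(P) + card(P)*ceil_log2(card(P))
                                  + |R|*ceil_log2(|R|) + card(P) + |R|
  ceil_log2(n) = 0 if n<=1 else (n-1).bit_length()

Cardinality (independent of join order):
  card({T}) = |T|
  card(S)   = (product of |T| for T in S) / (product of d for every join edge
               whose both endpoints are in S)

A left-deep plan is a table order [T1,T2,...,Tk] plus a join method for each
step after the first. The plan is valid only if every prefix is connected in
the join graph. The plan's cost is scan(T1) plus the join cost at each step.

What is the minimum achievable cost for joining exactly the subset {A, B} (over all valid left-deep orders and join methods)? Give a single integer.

6400

Selinger DP over subsets of {A,B}:
  {B}: scan cost=500, card=500
  {A}: scan cost=300, card=300
  {AB}: card=37500; try (A,hash)→6400, (B,merge)→8300, (A,merge)→8500, (B,hash)→9600, (B,nl_idx)→40500, (B,nl)→150300 …(+1); best=6400 via (A,hash)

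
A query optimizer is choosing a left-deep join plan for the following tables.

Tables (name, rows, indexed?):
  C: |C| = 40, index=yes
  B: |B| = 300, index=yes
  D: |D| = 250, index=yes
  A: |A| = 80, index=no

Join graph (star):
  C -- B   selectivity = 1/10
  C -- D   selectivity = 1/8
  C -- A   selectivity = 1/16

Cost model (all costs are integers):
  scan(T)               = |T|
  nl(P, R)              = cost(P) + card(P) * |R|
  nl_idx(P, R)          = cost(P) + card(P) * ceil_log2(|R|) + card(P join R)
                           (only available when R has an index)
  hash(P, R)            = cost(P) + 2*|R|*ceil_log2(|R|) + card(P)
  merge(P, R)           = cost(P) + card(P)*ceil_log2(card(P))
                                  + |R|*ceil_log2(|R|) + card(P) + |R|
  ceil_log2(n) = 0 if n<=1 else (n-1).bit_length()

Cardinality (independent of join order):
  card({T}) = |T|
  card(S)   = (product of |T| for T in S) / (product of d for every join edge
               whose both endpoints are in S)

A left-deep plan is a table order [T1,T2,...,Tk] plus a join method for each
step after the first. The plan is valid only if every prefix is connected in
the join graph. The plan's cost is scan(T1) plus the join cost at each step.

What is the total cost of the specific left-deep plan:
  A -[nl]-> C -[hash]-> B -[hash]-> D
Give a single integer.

18880

step 1: scan A: cost=80, card=80
step 2: join C via nl
    card(P join C) = 80*40/(16) = 200
    cost = 80 + 80*40 = 3280
step 3: join B via hash
    card(P join B) = 200*300/(10) = 6000
    cost = 3280 + 2*300*9 + 200 = 8880
step 4: join D via hash
    card(P join D) = 6000*250/(8) = 187500
    cost = 8880 + 2*250*8 + 6000 = 18880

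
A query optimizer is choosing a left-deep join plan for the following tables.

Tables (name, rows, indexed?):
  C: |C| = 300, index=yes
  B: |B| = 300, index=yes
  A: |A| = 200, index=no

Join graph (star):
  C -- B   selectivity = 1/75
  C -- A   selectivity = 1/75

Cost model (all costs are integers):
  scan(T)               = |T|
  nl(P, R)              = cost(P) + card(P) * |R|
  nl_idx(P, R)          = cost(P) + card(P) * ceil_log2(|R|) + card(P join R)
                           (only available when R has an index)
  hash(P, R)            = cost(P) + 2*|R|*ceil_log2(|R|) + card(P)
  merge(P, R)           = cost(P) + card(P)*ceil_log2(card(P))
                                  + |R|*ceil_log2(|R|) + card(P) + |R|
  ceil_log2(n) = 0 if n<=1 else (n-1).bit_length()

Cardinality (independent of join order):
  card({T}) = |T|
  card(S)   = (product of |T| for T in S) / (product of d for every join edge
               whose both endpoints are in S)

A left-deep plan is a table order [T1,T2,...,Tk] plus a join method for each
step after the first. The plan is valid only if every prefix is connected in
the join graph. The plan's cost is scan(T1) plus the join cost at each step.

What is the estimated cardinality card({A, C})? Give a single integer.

800

Tables in S: A(200), C(300)
Edges inside S: C-A(d=75)
numerator = 200 * 300 = 60000
denominator = 75 = 75
card(S) = 60000 / 75 = 800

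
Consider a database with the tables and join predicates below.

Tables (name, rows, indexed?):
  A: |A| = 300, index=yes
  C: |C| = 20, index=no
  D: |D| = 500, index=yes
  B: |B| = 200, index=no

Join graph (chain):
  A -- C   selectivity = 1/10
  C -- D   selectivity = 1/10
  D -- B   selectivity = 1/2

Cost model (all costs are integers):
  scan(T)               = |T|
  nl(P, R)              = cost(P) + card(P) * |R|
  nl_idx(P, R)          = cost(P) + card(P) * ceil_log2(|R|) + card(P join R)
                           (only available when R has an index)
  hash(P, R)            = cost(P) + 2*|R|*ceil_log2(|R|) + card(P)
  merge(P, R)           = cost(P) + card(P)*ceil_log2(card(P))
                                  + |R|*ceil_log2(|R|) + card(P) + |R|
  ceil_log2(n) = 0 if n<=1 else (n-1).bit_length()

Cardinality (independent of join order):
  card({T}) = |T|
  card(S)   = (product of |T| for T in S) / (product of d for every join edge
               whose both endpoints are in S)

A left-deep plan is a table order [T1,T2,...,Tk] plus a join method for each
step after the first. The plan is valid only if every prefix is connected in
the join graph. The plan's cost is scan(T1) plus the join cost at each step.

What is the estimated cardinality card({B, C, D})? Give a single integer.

100000

Tables in S: B(200), C(20), D(500)
Edges inside S: C-D(d=10), D-B(d=2)
numerator = 200 * 20 * 500 = 2000000
denominator = 10 * 2 = 20
card(S) = 2000000 / 20 = 100000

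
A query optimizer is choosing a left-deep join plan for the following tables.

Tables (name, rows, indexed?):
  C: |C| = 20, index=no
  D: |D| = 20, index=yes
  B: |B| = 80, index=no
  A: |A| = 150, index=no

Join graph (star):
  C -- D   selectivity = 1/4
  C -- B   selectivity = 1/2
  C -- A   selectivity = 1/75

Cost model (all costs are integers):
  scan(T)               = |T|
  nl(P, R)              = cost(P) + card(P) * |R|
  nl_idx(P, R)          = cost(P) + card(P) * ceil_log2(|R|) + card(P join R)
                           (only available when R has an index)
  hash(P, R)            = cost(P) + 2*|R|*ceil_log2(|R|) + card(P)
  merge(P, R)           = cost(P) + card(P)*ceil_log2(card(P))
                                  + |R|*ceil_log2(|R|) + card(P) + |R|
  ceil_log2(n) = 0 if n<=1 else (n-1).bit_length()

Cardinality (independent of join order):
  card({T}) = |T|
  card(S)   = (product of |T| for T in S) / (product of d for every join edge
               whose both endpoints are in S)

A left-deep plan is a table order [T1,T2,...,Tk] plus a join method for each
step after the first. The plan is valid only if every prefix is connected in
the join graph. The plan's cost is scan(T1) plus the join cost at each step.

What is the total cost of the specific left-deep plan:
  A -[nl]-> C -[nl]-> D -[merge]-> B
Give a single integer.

step 1: scan A: cost=150, card=150
step 2: join C via nl
    card(P join C) = 150*20/(75) = 40
    cost = 150 + 150*20 = 3150
step 3: join D via nl
    card(P join D) = 40*20/(4) = 200
    cost = 3150 + 40*20 = 3950
step 4: join B via merge
    card(P join B) = 200*80/(2) = 8000
    cost = 3950 + 200*8 + 80*7 + 200 + 80 = 6390

6390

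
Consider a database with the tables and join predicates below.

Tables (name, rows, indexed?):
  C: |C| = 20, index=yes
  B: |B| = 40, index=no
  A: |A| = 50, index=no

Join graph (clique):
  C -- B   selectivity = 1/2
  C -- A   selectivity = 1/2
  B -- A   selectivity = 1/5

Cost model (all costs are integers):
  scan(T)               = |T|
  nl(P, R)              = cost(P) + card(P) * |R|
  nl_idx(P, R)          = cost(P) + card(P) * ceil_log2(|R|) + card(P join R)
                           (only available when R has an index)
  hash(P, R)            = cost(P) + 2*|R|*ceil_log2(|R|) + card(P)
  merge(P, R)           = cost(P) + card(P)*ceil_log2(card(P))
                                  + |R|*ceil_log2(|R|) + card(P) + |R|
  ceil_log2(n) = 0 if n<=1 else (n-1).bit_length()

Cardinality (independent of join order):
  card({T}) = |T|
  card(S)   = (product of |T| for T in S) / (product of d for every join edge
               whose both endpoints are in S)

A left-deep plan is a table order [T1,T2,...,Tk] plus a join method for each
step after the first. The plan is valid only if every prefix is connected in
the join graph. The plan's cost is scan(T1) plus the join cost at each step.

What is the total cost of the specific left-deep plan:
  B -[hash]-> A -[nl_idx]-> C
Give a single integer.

4680

step 1: scan B: cost=40, card=40
step 2: join A via hash
    card(P join A) = 40*50/(5) = 400
    cost = 40 + 2*50*6 + 40 = 680
step 3: join C via nl_idx
    card(P join C) = 400*20/(2*2) = 2000
    cost = 680 + 400*5 + 2000 = 4680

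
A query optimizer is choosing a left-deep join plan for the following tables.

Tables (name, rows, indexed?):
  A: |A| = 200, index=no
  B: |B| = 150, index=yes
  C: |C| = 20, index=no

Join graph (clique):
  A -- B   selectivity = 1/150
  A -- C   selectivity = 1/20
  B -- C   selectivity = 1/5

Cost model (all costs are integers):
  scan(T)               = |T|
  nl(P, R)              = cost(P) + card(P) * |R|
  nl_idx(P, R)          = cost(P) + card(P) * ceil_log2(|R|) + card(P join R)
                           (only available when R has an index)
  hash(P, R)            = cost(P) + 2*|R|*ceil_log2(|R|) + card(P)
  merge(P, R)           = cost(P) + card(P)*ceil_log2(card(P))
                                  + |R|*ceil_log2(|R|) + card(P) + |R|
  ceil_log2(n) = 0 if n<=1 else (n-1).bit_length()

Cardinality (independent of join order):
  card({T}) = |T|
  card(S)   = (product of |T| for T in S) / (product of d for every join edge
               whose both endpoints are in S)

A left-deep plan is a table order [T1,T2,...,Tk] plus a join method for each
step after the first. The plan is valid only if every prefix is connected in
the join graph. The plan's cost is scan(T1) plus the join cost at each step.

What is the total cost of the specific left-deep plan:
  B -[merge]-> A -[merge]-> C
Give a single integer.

step 1: scan B: cost=150, card=150
step 2: join A via merge
    card(P join A) = 150*200/(150) = 200
    cost = 150 + 150*8 + 200*8 + 150 + 200 = 3300
step 3: join C via merge
    card(P join C) = 200*20/(20*5) = 40
    cost = 3300 + 200*8 + 20*5 + 200 + 20 = 5220

5220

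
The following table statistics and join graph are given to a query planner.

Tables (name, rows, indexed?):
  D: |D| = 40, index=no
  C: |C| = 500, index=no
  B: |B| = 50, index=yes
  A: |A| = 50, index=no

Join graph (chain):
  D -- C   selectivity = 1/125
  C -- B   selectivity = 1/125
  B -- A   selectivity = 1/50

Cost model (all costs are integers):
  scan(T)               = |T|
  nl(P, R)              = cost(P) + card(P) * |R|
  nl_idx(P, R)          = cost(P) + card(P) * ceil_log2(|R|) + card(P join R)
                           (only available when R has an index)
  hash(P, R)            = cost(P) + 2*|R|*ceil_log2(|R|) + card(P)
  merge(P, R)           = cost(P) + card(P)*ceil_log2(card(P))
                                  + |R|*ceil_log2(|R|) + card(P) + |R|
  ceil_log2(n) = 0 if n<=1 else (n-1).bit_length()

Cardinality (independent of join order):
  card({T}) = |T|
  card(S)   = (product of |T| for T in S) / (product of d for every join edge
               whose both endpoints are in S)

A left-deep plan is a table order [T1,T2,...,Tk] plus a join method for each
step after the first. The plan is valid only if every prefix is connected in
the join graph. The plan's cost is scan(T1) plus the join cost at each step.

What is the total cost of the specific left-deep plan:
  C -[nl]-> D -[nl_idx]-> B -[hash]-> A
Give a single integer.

step 1: scan C: cost=500, card=500
step 2: join D via nl
    card(P join D) = 500*40/(125) = 160
    cost = 500 + 500*40 = 20500
step 3: join B via nl_idx
    card(P join B) = 160*50/(125) = 64
    cost = 20500 + 160*6 + 64 = 21524
step 4: join A via hash
    card(P join A) = 64*50/(50) = 64
    cost = 21524 + 2*50*6 + 64 = 22188

22188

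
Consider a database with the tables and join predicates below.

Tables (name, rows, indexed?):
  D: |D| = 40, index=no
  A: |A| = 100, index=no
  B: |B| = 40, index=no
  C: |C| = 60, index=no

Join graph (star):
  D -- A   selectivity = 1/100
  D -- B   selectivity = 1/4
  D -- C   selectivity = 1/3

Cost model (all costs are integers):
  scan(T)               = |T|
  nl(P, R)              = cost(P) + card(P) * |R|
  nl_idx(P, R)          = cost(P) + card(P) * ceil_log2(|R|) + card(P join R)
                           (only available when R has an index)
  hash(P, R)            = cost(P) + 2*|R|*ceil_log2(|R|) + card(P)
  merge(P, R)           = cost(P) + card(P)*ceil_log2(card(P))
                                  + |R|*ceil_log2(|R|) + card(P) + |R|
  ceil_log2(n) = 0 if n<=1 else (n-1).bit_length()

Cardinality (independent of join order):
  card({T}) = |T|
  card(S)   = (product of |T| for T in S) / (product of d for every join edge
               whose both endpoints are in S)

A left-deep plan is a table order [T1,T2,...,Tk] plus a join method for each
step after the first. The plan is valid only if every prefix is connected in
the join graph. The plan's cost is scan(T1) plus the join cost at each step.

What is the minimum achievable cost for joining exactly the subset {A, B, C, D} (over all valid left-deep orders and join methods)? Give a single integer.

2320

Selinger DP over subsets of {A,B,C,D}:
  {D}: scan cost=40, card=40
  {A}: scan cost=100, card=100
  {B}: scan cost=40, card=40
  {C}: scan cost=60, card=60
  {AD}: card=40; try (D,hash)→680, (A,merge)→1120, (D,merge)→1180, (A,hash)→1480, (A,nl)→4040, (D,nl)→4100; best=680 via (D,hash)
  {BD}: card=400; try (D,hash)→560, (B,hash)→560, (D,merge)→600, (B,merge)→600, (D,nl)→1640, (B,nl)→1640; best=560 via (D,hash)
  {CD}: card=800; try (D,hash)→600, (C,merge)→740, (D,merge)→760, (C,hash)→800, (C,nl)→2440, (D,nl)→2460; best=600 via (D,hash)
  {ABD}: card=400; try (B,hash)→1200, (B,merge)→1240, (B,nl)→2280, (A,hash)→2360, (A,merge)→5360, (A,nl)→40560; best=1200 via (B,hash)
  {ACD}: card=800; try (C,merge)→1380, (C,hash)→1440, (A,hash)→2800, (C,nl)→3080, (A,merge)→10200, (A,nl)→80600; best=1380 via (C,merge)
  {BCD}: card=8000; try (C,hash)→1680, (B,hash)→1880, (C,merge)→4980, (B,merge)→9680, (C,nl)→24560, (B,nl)→32600; best=1680 via (C,hash)
  {ABCD}: card=8000; try (C,hash)→2320, (B,hash)→2660, (C,merge)→5620, (B,merge)→10460, (A,hash)→11080, (C,nl)→25200 …(+3); best=2320 via (C,hash)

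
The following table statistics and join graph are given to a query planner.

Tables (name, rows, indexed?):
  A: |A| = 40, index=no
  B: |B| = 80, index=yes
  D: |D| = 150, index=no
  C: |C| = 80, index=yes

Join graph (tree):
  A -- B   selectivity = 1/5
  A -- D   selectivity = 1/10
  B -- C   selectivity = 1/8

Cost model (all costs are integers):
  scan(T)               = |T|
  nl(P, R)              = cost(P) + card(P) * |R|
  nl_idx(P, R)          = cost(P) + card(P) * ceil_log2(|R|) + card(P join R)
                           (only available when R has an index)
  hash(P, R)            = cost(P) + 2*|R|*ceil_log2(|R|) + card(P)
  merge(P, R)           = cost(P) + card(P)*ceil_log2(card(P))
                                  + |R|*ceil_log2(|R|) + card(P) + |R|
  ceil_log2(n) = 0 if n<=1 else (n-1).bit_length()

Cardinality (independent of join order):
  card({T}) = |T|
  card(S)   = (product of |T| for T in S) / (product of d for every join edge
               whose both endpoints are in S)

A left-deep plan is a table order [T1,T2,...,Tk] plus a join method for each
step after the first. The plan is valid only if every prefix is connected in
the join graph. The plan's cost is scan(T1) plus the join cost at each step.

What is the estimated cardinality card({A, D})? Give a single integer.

Tables in S: A(40), D(150)
Edges inside S: A-D(d=10)
numerator = 40 * 150 = 6000
denominator = 10 = 10
card(S) = 6000 / 10 = 600

600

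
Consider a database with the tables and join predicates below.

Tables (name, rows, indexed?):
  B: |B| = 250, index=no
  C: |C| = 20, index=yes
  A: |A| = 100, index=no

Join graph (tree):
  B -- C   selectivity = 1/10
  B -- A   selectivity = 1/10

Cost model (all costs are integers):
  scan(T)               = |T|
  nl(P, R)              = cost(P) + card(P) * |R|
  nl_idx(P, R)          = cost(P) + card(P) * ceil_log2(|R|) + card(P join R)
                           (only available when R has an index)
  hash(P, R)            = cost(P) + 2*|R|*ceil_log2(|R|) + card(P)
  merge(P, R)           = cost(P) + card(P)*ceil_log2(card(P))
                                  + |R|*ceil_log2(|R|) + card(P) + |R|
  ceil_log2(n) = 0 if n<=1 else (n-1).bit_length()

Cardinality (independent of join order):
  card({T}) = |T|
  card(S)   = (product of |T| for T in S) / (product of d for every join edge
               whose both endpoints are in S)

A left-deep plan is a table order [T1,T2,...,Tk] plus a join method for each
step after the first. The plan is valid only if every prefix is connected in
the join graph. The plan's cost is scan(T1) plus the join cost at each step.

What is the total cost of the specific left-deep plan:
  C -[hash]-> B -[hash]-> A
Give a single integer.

5940

step 1: scan C: cost=20, card=20
step 2: join B via hash
    card(P join B) = 20*250/(10) = 500
    cost = 20 + 2*250*8 + 20 = 4040
step 3: join A via hash
    card(P join A) = 500*100/(10) = 5000
    cost = 4040 + 2*100*7 + 500 = 5940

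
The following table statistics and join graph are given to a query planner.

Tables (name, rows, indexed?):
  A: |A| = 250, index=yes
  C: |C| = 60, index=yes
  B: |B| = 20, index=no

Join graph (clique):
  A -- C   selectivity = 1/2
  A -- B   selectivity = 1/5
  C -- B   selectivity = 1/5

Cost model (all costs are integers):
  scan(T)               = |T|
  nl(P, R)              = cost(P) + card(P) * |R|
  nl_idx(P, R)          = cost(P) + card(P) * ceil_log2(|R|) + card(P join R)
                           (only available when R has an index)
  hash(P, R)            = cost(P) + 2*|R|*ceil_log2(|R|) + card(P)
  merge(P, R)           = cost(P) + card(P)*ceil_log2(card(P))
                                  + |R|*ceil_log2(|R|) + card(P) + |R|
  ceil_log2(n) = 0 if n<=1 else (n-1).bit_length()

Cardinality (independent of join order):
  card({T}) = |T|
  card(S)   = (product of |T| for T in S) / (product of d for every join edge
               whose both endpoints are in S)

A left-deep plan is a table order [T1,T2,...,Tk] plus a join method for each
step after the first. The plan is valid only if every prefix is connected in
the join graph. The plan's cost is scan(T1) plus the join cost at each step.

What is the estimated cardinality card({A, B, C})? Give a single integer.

Tables in S: A(250), B(20), C(60)
Edges inside S: A-C(d=2), A-B(d=5), C-B(d=5)
numerator = 250 * 20 * 60 = 300000
denominator = 2 * 5 * 5 = 50
card(S) = 300000 / 50 = 6000

6000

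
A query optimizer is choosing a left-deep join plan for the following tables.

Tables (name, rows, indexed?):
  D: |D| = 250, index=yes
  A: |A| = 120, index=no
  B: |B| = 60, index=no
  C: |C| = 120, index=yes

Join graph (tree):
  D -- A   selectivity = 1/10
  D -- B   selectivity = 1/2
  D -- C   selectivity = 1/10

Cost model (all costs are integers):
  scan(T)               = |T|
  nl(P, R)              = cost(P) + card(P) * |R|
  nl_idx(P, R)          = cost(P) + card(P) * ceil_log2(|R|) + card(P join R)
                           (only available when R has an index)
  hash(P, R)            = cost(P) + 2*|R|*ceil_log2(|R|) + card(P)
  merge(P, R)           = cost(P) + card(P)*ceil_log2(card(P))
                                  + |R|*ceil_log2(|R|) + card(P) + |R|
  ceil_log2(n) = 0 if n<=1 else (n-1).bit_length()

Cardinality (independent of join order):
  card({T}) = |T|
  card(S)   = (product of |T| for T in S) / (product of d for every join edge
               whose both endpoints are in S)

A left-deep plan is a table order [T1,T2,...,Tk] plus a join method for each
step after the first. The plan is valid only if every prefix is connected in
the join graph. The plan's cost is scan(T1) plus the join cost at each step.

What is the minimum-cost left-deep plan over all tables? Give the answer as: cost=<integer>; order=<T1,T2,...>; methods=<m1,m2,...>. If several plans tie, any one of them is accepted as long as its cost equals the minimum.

Selinger DP (subsets sized 1..n):
  {D}: scan cost=250, card=250
  {A}: scan cost=120, card=120
  {B}: scan cost=60, card=60
  {C}: scan cost=120, card=120
  {AD}: card=3000; try (A,hash)→2180, (D,merge)→3330, (A,merge)→3460, (D,nl_idx)→4080, (D,hash)→4240, (D,nl)→30120 …(+1); best=2180 via (A,hash)
  {BD}: card=7500; try (B,hash)→1220, (D,merge)→2730, (B,merge)→2920, (D,hash)→4120, (D,nl_idx)→8040, (D,nl)→15060 …(+1); best=1220 via (B,hash)
  {CD}: card=3000; try (C,hash)→2180, (D,merge)→3330, (C,merge)→3460, (D,nl_idx)→4080, (D,hash)→4240, (C,nl_idx)→5000 …(+2); best=2180 via (C,hash)
  {ABD}: card=90000; try (B,hash)→5900, (A,hash)→10400, (B,merge)→41600, (A,merge)→107180, (B,nl)→182180, (A,nl)→901220; best=5900 via (B,hash)
  {ACD}: card=36000; try (C,hash)→6860, (A,hash)→6860, (C,merge)→42140, (A,merge)→42140, (C,nl_idx)→59180, (C,nl)→362180 …(+1); best=6860 via (C,hash)
  {BCD}: card=90000; try (B,hash)→5900, (C,hash)→10400, (B,merge)→41600, (C,merge)→107180, (C,nl_idx)→143720, (B,nl)→182180 …(+1); best=5900 via (B,hash)
  {ABCD}: card=1080000; try (B,hash)→43580, (C,hash)→97580, (A,hash)→97580, (B,merge)→619280, (C,merge)→1626860, (A,merge)→1626860 …(+4); best=43580 via (B,hash)

cost=43580; order=D,A,C,B; methods=hash,hash,hash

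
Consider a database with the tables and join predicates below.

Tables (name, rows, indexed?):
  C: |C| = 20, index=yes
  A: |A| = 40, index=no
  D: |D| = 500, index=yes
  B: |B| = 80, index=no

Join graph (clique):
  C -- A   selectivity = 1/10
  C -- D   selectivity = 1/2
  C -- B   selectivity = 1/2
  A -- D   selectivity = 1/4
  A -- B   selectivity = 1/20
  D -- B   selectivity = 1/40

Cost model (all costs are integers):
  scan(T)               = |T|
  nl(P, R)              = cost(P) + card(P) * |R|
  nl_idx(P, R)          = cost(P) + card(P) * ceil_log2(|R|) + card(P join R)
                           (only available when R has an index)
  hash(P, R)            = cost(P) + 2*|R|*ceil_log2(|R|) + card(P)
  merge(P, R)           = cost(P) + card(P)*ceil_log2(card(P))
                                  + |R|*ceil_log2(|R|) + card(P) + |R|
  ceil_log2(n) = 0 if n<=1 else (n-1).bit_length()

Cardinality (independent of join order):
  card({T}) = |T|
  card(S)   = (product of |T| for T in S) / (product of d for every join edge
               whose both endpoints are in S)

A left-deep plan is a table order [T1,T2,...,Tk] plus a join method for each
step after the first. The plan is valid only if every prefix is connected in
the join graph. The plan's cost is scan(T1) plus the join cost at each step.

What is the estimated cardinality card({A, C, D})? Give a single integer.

5000

Tables in S: A(40), C(20), D(500)
Edges inside S: C-A(d=10), C-D(d=2), A-D(d=4)
numerator = 40 * 20 * 500 = 400000
denominator = 10 * 2 * 4 = 80
card(S) = 400000 / 80 = 5000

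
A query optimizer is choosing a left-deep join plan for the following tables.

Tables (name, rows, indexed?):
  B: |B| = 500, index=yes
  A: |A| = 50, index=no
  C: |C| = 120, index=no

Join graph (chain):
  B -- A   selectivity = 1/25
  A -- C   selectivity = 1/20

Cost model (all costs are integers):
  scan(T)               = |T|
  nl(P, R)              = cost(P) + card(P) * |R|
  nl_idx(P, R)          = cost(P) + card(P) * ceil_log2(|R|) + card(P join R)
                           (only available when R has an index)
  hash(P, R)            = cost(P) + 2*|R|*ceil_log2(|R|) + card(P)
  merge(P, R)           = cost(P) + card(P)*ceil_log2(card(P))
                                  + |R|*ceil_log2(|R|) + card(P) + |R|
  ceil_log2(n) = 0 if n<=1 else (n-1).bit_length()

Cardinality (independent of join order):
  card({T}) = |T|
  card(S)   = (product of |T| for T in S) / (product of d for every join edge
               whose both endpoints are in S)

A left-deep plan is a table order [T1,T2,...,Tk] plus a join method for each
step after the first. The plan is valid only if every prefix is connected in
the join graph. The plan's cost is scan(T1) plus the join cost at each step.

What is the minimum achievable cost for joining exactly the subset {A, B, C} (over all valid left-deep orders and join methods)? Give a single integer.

4180

Selinger DP over subsets of {A,B,C}:
  {B}: scan cost=500, card=500
  {A}: scan cost=50, card=50
  {C}: scan cost=120, card=120
  {AB}: card=1000; try (B,nl_idx)→1500, (A,hash)→1600, (B,merge)→5400, (A,merge)→5850, (B,hash)→9100, (B,nl)→25050 …(+1); best=1500 via (B,nl_idx)
  {AC}: card=300; try (A,hash)→840, (C,merge)→1360, (A,merge)→1430, (C,hash)→1780, (C,nl)→6050, (A,nl)→6120; best=840 via (A,hash)
  {ABC}: card=6000; try (C,hash)→4180, (B,merge)→8840, (B,nl_idx)→9540, (B,hash)→10140, (C,merge)→13460, (C,nl)→121500 …(+1); best=4180 via (C,hash)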